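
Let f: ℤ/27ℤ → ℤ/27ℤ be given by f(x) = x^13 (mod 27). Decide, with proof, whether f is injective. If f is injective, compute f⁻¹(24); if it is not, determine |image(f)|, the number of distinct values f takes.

f(0) = 0^13 = 0.
f(3): Repeated squaring mod 27: 3^1 ≡ 3, 3^2 ≡ 3² = 9, 3^4 ≡ 9² = 81 ≡ 0, 3^8 ≡ 0² = 0. Since 13 = 8 + 4 + 1, 3^13 ≡ 0·0·3: 0·0 = 0, then 0·3 = 0. So 3^13 ≡ 0 (mod 27).
So f(0) = f(3) = 0 while 0 ≠ 3, thus f is not injective.
Since f is not injective, we determine |image(f)|. Computing x^13 mod 27 for each x (by repeated squaring, reducing mod 27 at every step), the values f(0), f(1), …, f(26) are: 0, 1, 11, 0, 13, 23, 0, 25, 8, 0, 10, 20, 0, 22, 5, 0, 7, 17, 0, 19, 2, 0, 4, 14, 0, 16, 26.
The distinct values are {0, 1, 2, 4, 5, 7, 8, 10, 11, 13, 14, 16, 17, 19, 20, 22, 23, 25, 26}; there are 19 of them.

19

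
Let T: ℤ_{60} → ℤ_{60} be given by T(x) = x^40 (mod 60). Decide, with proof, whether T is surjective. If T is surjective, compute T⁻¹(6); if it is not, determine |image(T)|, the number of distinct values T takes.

8

T(2): Repeated squaring mod 60: 2^1 ≡ 2, 2^2 ≡ 2² = 4, 2^4 ≡ 4² = 16, 2^8 ≡ 16² = 256 ≡ 16, 2^16 ≡ 16² = 256 ≡ 16, 2^32 ≡ 16² = 256 ≡ 16. Since 40 = 32 + 8, 2^40 ≡ 16·16: 16·16 = 256 ≡ 16. So 2^40 ≡ 16 (mod 60).
T(4): Repeated squaring mod 60: 4^1 ≡ 4, 4^2 ≡ 4² = 16, 4^4 ≡ 16² = 256 ≡ 16, 4^8 ≡ 16² = 256 ≡ 16, 4^16 ≡ 16² = 256 ≡ 16, 4^32 ≡ 16² = 256 ≡ 16. Since 40 = 32 + 8, 4^40 ≡ 16·16: 16·16 = 256 ≡ 16. So 4^40 ≡ 16 (mod 60).
So T(2) = T(4) = 16 while 2 ≠ 4, hence T is not injective.
A non-injective map from the 60-element set ℤ_{60} to itself takes at most 59 distinct values, so it cannot be surjective. So T is not surjective.
Since T is not surjective, we determine |image(T)|. Computing x^40 mod 60 for each x (by repeated squaring, reducing mod 60 at every step), the values T(0), T(1), …, T(59) are: 0, 1, 16, 21, 16, 25, 36, 1, 16, 21, 40, 1, 36, 1, 16, 45, 16, 1, 36, 1, 40, 21, 16, 1, 36, 25, 16, 21, 16, 1, 0, 1, 16, 21, 16, 25, 36, 1, 16, 21, 40, 1, 36, 1, 16, 45, 16, 1, 36, 1, 40, 21, 16, 1, 36, 25, 16, 21, 16, 1.
The distinct values are {0, 1, 16, 21, 25, 36, 40, 45}; there are 8 of them.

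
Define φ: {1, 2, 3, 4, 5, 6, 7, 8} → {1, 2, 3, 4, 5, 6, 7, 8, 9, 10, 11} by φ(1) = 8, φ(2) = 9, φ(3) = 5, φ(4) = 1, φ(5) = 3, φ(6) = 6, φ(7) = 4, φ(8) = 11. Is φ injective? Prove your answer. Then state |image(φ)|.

The values φ(1), …, φ(8) are 8, 9, 5, 1, 3, 6, 4, 11 — all distinct.
So φ(u) = φ(v) only when u = v, and φ is injective.
The image of φ is {1, 3, 4, 5, 6, 8, 9, 11}, which has 8 elements.

8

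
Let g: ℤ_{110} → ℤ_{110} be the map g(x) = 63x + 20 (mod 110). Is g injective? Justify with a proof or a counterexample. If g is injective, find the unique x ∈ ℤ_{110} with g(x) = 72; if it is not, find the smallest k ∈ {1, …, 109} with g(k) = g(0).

34

By definition, g is injective when g(s) = g(t) forces s = t.
Suppose g(s) = g(t) in ℤ_{110}. Then 63s + 20 ≡ 63t + 20 (mod 110), therefore 63(s − t) ≡ 0 (mod 110).
Since gcd(63, 110) = 1, 63 is invertible modulo 110, hence s − t ≡ 0 (mod 110), i.e. s = t.
Hence g is injective.
We now compute 63⁻¹ mod 110 explicitly. Euclid's algorithm: 110 = 1·63 + 47, 63 = 1·47 + 16, 47 = 2·16 + 15, 16 = 1·15 + 1; back-substituting gives 1 = 7·63 − 4·110, so 63⁻¹ ≡ 7 (mod 110).
Since g is injective, we find g⁻¹(72): we need 63x ≡ 72 − 20 ≡ 52 (mod 110). Using 63⁻¹ = 7: x ≡ 7·52 = 364 = 3·110 + 34, so x = 34.
Check: g(34) = 63·34 + 20 = 2162 = 19·110 + 72 ≡ 72 (mod 110).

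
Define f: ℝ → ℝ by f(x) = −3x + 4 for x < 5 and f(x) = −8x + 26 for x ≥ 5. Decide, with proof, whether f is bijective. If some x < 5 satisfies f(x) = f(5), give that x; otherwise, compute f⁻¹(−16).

21/4

Both pieces are strictly decreasing (slopes −3 and −8), so each is injective on its own interval.
The left piece maps (−∞, 5) onto (−11, ∞); the right piece maps [5, ∞) onto (−∞, −14].
The images leave a gap (−11 has no preimage), so f is not surjective, hence not bijective.
Because the two images are disjoint, no x < 5 has f(x) = f(5), so we compute f⁻¹(−16): −16 lies in (−∞, −14], so solve −8x + 26 = −16: x = (−16 − 26)/(−8) = 21/4.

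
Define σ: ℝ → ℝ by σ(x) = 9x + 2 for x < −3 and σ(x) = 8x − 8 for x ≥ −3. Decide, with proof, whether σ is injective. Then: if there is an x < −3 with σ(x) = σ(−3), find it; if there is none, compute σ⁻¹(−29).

-34/9

Both pieces are strictly increasing (slopes 9 and 8), so each is injective on its own interval.
The left piece maps (−∞, −3) onto (−∞, −25); the right piece maps [−3, ∞) onto [−32, ∞).
These images overlap. In particular σ(−3) = −32 (right piece), and solving 9x + 2 = −32 on the left piece gives x = −34/9 < −3.
So σ(−34/9) = σ(−3) with −34/9 ≠ −3, and σ is not injective. This x = −34/9 is the requested value below −3.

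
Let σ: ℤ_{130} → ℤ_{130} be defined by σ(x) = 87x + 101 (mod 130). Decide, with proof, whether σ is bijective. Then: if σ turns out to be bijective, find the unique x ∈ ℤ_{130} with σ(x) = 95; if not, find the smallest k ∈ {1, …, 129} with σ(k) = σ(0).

112

By definition, σ is injective if σ(u) = σ(v) implies u = v.
Suppose σ(u) = σ(v) in ℤ_{130}. Then 87u + 101 ≡ 87v + 101 (mod 130), therefore 87(u − v) ≡ 0 (mod 130).
Since gcd(87, 130) = 1, 87 is invertible modulo 130, so u − v ≡ 0 (mod 130), i.e. u = v.
We now compute 87⁻¹ mod 130 explicitly. Euclid's algorithm: 130 = 1·87 + 43, 87 = 2·43 + 1; back-substituting gives 1 = 3·87 − 2·130, so 87⁻¹ ≡ 3 (mod 130).
Then y ↦ 3(y − 101) is a two-sided inverse to σ, so every y ∈ ℤ_{130} has a preimage.
Hence σ is bijective.
Since σ is bijective, we find σ⁻¹(95): we need 87x ≡ 95 − 101 ≡ 124 (mod 130). Using 87⁻¹ = 3: x ≡ 3·124 = 372 = 2·130 + 112, so x = 112.
Check: σ(112) = 87·112 + 101 = 9845 = 75·130 + 95 ≡ 95 (mod 130).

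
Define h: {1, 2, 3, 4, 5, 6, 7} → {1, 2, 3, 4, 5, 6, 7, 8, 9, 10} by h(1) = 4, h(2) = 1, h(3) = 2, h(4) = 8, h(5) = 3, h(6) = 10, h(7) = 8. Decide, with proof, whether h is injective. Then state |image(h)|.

6

h(4) = 8 = h(7) with 4 ≠ 7, so h is not injective.
The image of h is {1, 2, 3, 4, 8, 10}, which has 6 elements.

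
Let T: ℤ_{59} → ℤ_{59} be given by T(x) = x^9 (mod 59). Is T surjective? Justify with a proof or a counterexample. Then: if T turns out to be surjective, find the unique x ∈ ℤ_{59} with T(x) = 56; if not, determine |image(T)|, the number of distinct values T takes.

Since 59 is prime, the nonzero elements of ℤ_{59} form a cyclic group of order 58.
As gcd(9, 58) = 1, raising to the 9th power is a bijection on this group: if x_1^9 ≡ x_2^9 then (x_1x_2^{−1})^9 = 1, and the only element of order dividing gcd(9, 58) = 1 is 1, so x_1 = x_2.
With T(0) = 0 this makes T injective on all of ℤ_{59}, hence bijective (finite equal-size domain and codomain). In particular T is surjective.
Since T is surjective, we find the preimage of 56. The inverse of x ↦ x^9 on (ℤ_{59})^× is x ↦ x^13, because 9·13 = 117 = 2·58 + 1 ≡ 1 (mod 58) and x^{58} = 1 for x ≠ 0 (Fermat). So T⁻¹(56) = 56^13 mod 59.
Repeated squaring mod 59: 56^1 ≡ 56, 56^2 ≡ 56² = 3136 ≡ 9, 56^4 ≡ 9² = 81 ≡ 22, 56^8 ≡ 22² = 484 ≡ 12. Since 13 = 8 + 4 + 1, 56^13 ≡ 12·22·56: 12·22 = 264 ≡ 28, then 28·56 = 1568 ≡ 34. So 56^13 ≡ 34 (mod 59).
Hence T⁻¹(56) = 34.

34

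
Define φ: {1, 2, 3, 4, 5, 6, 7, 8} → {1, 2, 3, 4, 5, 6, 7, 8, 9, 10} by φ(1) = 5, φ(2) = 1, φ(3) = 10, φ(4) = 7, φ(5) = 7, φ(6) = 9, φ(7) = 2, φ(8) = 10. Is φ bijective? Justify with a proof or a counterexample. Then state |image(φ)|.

6

φ(4) = 7 = φ(5) with 4 ≠ 5, so φ is not injective, hence not bijective.
The image of φ is {1, 2, 5, 7, 9, 10}, which has 6 elements.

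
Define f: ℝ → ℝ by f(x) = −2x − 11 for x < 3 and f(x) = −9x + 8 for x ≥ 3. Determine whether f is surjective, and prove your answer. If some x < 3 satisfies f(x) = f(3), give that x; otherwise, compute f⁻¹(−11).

Both pieces are strictly decreasing (slopes −2 and −9), so each is injective on its own interval.
The left piece maps (−∞, 3) onto (−17, ∞); the right piece maps [3, ∞) onto (−∞, −19].
The union (−17, ∞) ∪ (−∞, −19] omits the interval between −17 and −19; in particular −17 has no preimage. So f is not surjective.
Because the two images are disjoint, no x < 3 has f(x) = f(3), so we compute f⁻¹(−11): −11 lies in (−17, ∞), so solve −2x − 11 = −11: x = (−11 + 11)/(−2) = 0.

0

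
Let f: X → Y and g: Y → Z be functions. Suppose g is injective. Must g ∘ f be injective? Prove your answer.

No. Take X = {1, 2}, Y = Z = {1, 2, 3}, f(1) = f(2) = 1, and g = identity (injective).
Then (g ∘ f)(1) = (g ∘ f)(2) = 1 with 1 ≠ 2, so g ∘ f is not injective.

not injective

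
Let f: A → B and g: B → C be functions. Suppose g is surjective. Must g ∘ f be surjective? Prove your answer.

No. Take A = {1}, B = C = {1, 2, 3, 4}, f(1) = 1, and g = identity (surjective).
Then (g ∘ f)(1) = 1, and 4 ∈ C has no preimage under g ∘ f, so g ∘ f is not surjective.

not surjective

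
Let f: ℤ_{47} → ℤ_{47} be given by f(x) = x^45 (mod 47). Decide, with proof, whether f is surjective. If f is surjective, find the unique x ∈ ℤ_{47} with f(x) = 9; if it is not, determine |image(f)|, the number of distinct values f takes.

21

Since 47 is prime, the nonzero elements of ℤ_{47} form a cyclic group of order 46.
As gcd(45, 46) = 1, raising to the 45th power is a bijection on this group: if u^45 ≡ v^45 then (uv^{−1})^45 = 1, and the only element of order dividing gcd(45, 46) = 1 is 1, so u = v.
With f(0) = 0 this makes f injective on all of ℤ_{47}, hence bijective (finite equal-size domain and codomain). In particular f is surjective.
Since f is surjective, we find the preimage of 9. The inverse of x ↦ x^45 on (ℤ_{47})^× is x ↦ x^45, because 45·45 = 2025 = 44·46 + 1 ≡ 1 (mod 46) and x^{46} = 1 for x ≠ 0 (Fermat). So f⁻¹(9) = 9^45 mod 47.
Repeated squaring mod 47: 9^1 ≡ 9, 9^2 ≡ 9² = 81 ≡ 34, 9^4 ≡ 34² = 1156 ≡ 28, 9^8 ≡ 28² = 784 ≡ 32, 9^16 ≡ 32² = 1024 ≡ 37, 9^32 ≡ 37² = 1369 ≡ 6. Since 45 = 32 + 8 + 4 + 1, 9^45 ≡ 6·32·28·9: 6·32 = 192 ≡ 4, then 4·28 = 112 ≡ 18, then 18·9 = 162 ≡ 21. So 9^45 ≡ 21 (mod 47).
Hence f⁻¹(9) = 21.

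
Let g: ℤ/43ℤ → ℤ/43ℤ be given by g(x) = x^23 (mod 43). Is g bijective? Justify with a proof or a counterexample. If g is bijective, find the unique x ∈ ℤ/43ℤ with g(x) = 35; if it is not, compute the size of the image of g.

Since 43 is prime, the nonzero elements of ℤ/43ℤ form a cyclic group of order 42.
As gcd(23, 42) = 1, raising to the 23rd power is a bijection on this group: if u^23 ≡ v^23 then (uv^{−1})^23 = 1, and the only element of order dividing gcd(23, 42) = 1 is 1, so u = v.
With g(0) = 0 this makes g injective on all of ℤ/43ℤ, hence bijective (finite equal-size domain and codomain). In particular g is bijective.
Since g is bijective, we find the preimage of 35. The inverse of x ↦ x^23 on (ℤ/43ℤ)^× is x ↦ x^11, because 23·11 = 253 = 6·42 + 1 ≡ 1 (mod 42) and x^{42} = 1 for x ≠ 0 (Fermat). So g⁻¹(35) = 35^11 mod 43.
Repeated squaring mod 43: 35^1 ≡ 35, 35^2 ≡ 35² = 1225 ≡ 21, 35^4 ≡ 21² = 441 ≡ 11, 35^8 ≡ 11² = 121 ≡ 35. Since 11 = 8 + 2 + 1, 35^11 ≡ 35·21·35: 35·21 = 735 ≡ 4, then 4·35 = 140 ≡ 11. So 35^11 ≡ 11 (mod 43).
Hence g⁻¹(35) = 11.

11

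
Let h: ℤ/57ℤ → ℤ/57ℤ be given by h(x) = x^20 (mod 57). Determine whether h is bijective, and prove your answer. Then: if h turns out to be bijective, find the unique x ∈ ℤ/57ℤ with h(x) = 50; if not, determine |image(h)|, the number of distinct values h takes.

20

h(8): Repeated squaring mod 57: 8^1 ≡ 8, 8^2 ≡ 8² = 64 ≡ 7, 8^4 ≡ 7² = 49, 8^8 ≡ 49² = 2401 ≡ 7, 8^16 ≡ 7² = 49. Since 20 = 16 + 4, 8^20 ≡ 49·49: 49·49 = 2401 ≡ 7. So 8^20 ≡ 7 (mod 57).
h(11): Repeated squaring mod 57: 11^1 ≡ 11, 11^2 ≡ 11² = 121 ≡ 7, 11^4 ≡ 7² = 49, 11^8 ≡ 49² = 2401 ≡ 7, 11^16 ≡ 7² = 49. Since 20 = 16 + 4, 11^20 ≡ 49·49: 49·49 = 2401 ≡ 7. So 11^20 ≡ 7 (mod 57).
So h(8) = h(11) = 7 while 8 ≠ 11, so h is not injective, hence not bijective.
Since h is not bijective, we determine |image(h)|. Computing x^20 mod 57 for each x (by repeated squaring, reducing mod 57 at every step), the values h(0), h(1), …, h(56) are: 0, 1, 4, 9, 16, 25, 36, 49, 7, 24, 43, 7, 30, 55, 25, 54, 28, 4, 39, 19, 1, 42, 28, 16, 6, 55, 49, 45, 43, 43, 45, 49, 55, 6, 16, 28, 42, 1, 19, 39, 4, 28, 54, 25, 55, 30, 7, 43, 24, 7, 49, 36, 25, 16, 9, 4, 1.
The distinct values are {0, 1, 4, 6, 7, 9, 16, 19, 24, 25, 28, 30, 36, 39, 42, 43, 45, 49, 54, 55}; there are 20 of them.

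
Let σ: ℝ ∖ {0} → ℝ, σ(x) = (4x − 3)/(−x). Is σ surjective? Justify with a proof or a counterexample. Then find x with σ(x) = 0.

3/4

If σ(x) = −4, cross-multiplying gives −1(4x − 3) = 4(−x), which simplifies to 3 = 0 — false.  So −4 has no preimage and σ is not surjective.
Solving σ(x) = 0: cross-multiplying gives 4x − 3 = 0(−x), which rearranges to 4x = 3, so x = 3/4.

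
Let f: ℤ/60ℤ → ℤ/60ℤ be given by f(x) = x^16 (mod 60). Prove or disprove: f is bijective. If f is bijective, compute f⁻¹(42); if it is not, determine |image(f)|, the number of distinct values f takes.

8

f(2): Repeated squaring mod 60: 2^1 ≡ 2, 2^2 ≡ 2² = 4, 2^4 ≡ 4² = 16, 2^8 ≡ 16² = 256 ≡ 16, 2^16 ≡ 16² = 256 ≡ 16. So 2^16 ≡ 16 (mod 60).
f(4): Repeated squaring mod 60: 4^1 ≡ 4, 4^2 ≡ 4² = 16, 4^4 ≡ 16² = 256 ≡ 16, 4^8 ≡ 16² = 256 ≡ 16, 4^16 ≡ 16² = 256 ≡ 16. So 4^16 ≡ 16 (mod 60).
So f(2) = f(4) = 16 while 2 ≠ 4, hence f is not injective, hence not bijective.
Since f is not bijective, we determine |image(f)|. Computing x^16 mod 60 for each x (by repeated squaring, reducing mod 60 at every step), the values f(0), f(1), …, f(59) are: 0, 1, 16, 21, 16, 25, 36, 1, 16, 21, 40, 1, 36, 1, 16, 45, 16, 1, 36, 1, 40, 21, 16, 1, 36, 25, 16, 21, 16, 1, 0, 1, 16, 21, 16, 25, 36, 1, 16, 21, 40, 1, 36, 1, 16, 45, 16, 1, 36, 1, 40, 21, 16, 1, 36, 25, 16, 21, 16, 1.
The distinct values are {0, 1, 16, 21, 25, 36, 40, 45}; there are 8 of them.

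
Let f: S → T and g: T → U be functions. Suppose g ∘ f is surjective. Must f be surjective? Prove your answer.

not surjective

No. Take S = {1}, T = {1, 2}, U = {1}, f(a) = 1 for every a ∈ S, and g(b) = 1 for every b ∈ T.
Then g ∘ f is surjective onto {1}, but 2 ∈ T has no preimage under f, so f is not surjective.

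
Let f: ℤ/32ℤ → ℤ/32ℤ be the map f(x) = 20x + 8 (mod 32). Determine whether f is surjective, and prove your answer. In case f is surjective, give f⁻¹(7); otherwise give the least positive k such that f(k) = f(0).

8

Since gcd(20, 32) = 4, we have 20x ≡ 0 (mod 4) for all x, so f(x) ≡ 0 (mod 4).
But 1 ≢ 0 (mod 4), so 1 ∈ ℤ/32ℤ has no preimage. Therefore f is not surjective.
Since f is not surjective, we find the least positive k with f(k) = f(0): this means 20k ≡ 0 (mod 32), i.e. 32 ∣ 20k. Since gcd(20, 32) = 4, dividing through by 4 this holds exactly when 8 ∣ 5k, and as gcd(5, 8) = 1, exactly when 8 ∣ k.
The smallest positive such k is 8.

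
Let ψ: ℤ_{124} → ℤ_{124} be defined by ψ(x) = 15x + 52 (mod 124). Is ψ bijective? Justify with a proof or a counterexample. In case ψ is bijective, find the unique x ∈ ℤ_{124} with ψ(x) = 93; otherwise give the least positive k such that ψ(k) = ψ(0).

11

Suppose ψ(s) = ψ(t) in ℤ_{124}. Then 15s + 52 ≡ 15t + 52 (mod 124), thus 15(s − t) ≡ 0 (mod 124).
Since gcd(15, 124) = 1, 15 is invertible modulo 124, thus s − t ≡ 0 (mod 124), i.e. s = t.
We now compute 15⁻¹ mod 124 explicitly. Euclid's algorithm: 124 = 8·15 + 4, 15 = 3·4 + 3, 4 = 1·3 + 1; back-substituting gives 1 = 91·15 − 11·124, so 15⁻¹ ≡ 91 (mod 124).
For any y ∈ ℤ_{124}, x = 91(y − 52) mod 124 satisfies ψ(x) = 15·91(y − 52) + 52 ≡ y (since 15·91 ≡ 1 mod 124). So every y has a preimage.
Hence ψ is bijective.
Since ψ is bijective, we find ψ⁻¹(93): we need 15x ≡ 93 − 52 ≡ 41 (mod 124). Using 15⁻¹ = 91: x ≡ 91·41 = 3731 = 30·124 + 11, so x = 11.
Check: ψ(11) = 15·11 + 52 = 217 = 1·124 + 93 ≡ 93 (mod 124).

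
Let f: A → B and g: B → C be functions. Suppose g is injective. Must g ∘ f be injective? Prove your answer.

not injective

No. Take A = {0, 1}, B = C = {0, 1, 2, 3}, f(0) = f(1) = 0, and g = identity (injective).
Then (g ∘ f)(0) = (g ∘ f)(1) = 0 with 0 ≠ 1, so g ∘ f is not injective.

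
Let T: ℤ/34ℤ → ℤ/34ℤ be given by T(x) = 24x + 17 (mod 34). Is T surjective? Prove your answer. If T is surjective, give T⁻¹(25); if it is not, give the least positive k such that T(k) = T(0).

17

Since gcd(24, 34) = 2, we have 24x ≡ 0 (mod 2) for all x, so T(x) ≡ 1 (mod 2).
But 0 ≢ 1 (mod 2), so 0 ∈ ℤ/34ℤ has no preimage. So T is not surjective.
Since T is not surjective, we find the least positive k with T(k) = T(0): this means 24k ≡ 0 (mod 34), i.e. 34 ∣ 24k. Since gcd(24, 34) = 2, dividing through by 2 this holds exactly when 17 ∣ 12k, and as gcd(12, 17) = 1, exactly when 17 ∣ k.
The smallest positive such k is 17.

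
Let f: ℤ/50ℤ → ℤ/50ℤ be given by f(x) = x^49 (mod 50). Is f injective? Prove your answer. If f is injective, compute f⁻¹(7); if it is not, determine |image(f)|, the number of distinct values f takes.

42

f(0) = 0^49 = 0.
f(10): Repeated squaring mod 50: 10^1 ≡ 10, 10^2 ≡ 10² = 100 ≡ 0, 10^4 ≡ 0² = 0, 10^8 ≡ 0² = 0, 10^16 ≡ 0² = 0, 10^32 ≡ 0² = 0. Since 49 = 32 + 16 + 1, 10^49 ≡ 0·0·10: 0·0 = 0, then 0·10 = 0. So 10^49 ≡ 0 (mod 50).
So f(0) = f(10) = 0 while 0 ≠ 10, thus f is not injective.
Since f is not injective, we determine |image(f)|. Computing x^49 mod 50 for each x (by repeated squaring, reducing mod 50 at every step), the values f(0), f(1), …, f(49) are: 0, 1, 12, 33, 44, 25, 46, 7, 28, 39, 0, 41, 2, 23, 34, 25, 36, 47, 18, 29, 0, 31, 42, 13, 24, 25, 26, 37, 8, 19, 0, 21, 32, 3, 14, 25, 16, 27, 48, 9, 0, 11, 22, 43, 4, 25, 6, 17, 38, 49.
The distinct values are {0, 1, 2, 3, 4, 6, 7, 8, 9, 11, 12, 13, 14, 16, 17, 18, 19, 21, 22, 23, 24, 25, 26, 27, 28, 29, 31, 32, 33, 34, 36, 37, 38, 39, 41, 42, 43, 44, 46, 47, 48, 49}; there are 42 of them.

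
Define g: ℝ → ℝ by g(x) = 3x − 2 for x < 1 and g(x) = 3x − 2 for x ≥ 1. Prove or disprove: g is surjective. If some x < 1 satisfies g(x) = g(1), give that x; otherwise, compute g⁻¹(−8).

-2

Both pieces are strictly increasing (slopes 3 and 3), so each is injective on its own interval.
The left piece maps (−∞, 1) onto (−∞, 1); the right piece maps [1, ∞) onto [1, ∞).
These images together cover ℝ, so g is surjective.
Because the two images are disjoint, no x < 1 has g(x) = g(1), so we compute g⁻¹(−8): −8 lies in (−∞, 1), so solve 3x − 2 = −8: x = (−8 + 2)/3 = −2.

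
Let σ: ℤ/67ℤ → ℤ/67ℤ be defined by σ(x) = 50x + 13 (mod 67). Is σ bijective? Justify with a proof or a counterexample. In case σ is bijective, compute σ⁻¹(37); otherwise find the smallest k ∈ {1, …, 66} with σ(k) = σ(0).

38

Recall that σ is injective if σ(u) = σ(v) implies u = v.
If σ(u) = σ(v), then 50u ≡ 50v (mod 67). Because gcd(50, 67) = 1, we may cancel 50 to get u ≡ v (mod 67).
We now compute 50⁻¹ mod 67 explicitly. Euclid's algorithm: 67 = 1·50 + 17, 50 = 2·17 + 16, 17 = 1·16 + 1; back-substituting gives 1 = 63·50 − 47·67, so 50⁻¹ ≡ 63 (mod 67).
Then y ↦ 63(y − 13) is a two-sided inverse to σ, so every y ∈ ℤ/67ℤ has a preimage.
Hence σ is bijective.
Since σ is bijective, we find σ⁻¹(37): we need 50x ≡ 37 − 13 ≡ 24 (mod 67). Using 50⁻¹ = 63: x ≡ 63·24 = 1512 = 22·67 + 38, so x = 38.
Check: σ(38) = 50·38 + 13 = 1913 = 28·67 + 37 ≡ 37 (mod 67).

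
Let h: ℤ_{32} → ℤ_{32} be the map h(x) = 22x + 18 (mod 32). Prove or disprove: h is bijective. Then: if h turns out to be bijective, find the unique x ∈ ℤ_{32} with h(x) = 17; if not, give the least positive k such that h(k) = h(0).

We have gcd(22, 32) = 2 > 1. Taking s = 0 and t = 16: h(0) = 18 and h(16) = 22·16 + 18 = 370 ≡ 18 (mod 32).
So h(0) = h(16) while 0 ≠ 16, therefore h is not injective, hence not bijective.
Since h is not bijective, we find the least positive k with h(k) = h(0): this means 22k ≡ 0 (mod 32), i.e. 32 ∣ 22k. Since gcd(22, 32) = 2, dividing through by 2 this holds exactly when 16 ∣ 11k, and as gcd(11, 16) = 1, exactly when 16 ∣ k.
The smallest positive such k is 16.

16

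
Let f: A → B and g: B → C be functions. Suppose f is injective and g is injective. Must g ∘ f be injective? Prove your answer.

injective

Suppose (g ∘ f)(x_1) = (g ∘ f)(x_2), i.e. g(f(x_1)) = g(f(x_2)).
Since g is injective, f(x_1) = f(x_2). Since f is injective, x_1 = x_2. Thus g ∘ f is injective.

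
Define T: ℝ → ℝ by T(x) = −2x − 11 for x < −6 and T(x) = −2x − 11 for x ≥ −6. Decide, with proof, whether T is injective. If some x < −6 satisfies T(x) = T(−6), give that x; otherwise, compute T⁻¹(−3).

Both pieces are strictly decreasing (slopes −2 and −2), so each is injective on its own interval.
The left piece maps (−∞, −6) onto (1, ∞); the right piece maps [−6, ∞) onto (−∞, 1].
These images are disjoint, so no value is attained by both pieces. So T is injective.
Because the two images are disjoint, no x < −6 has T(x) = T(−6), so we compute T⁻¹(−3): −3 lies in (−∞, 1], so solve −2x − 11 = −3: x = (−3 + 11)/(−2) = −4.

-4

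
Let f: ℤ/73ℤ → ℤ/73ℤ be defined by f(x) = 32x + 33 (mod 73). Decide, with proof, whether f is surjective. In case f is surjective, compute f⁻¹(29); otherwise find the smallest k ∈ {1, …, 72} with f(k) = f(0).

9

Since gcd(32, 73) = 1, 32 is invertible modulo 73. Euclid's algorithm: 73 = 2·32 + 9, 32 = 3·9 + 5, 9 = 1·5 + 4, 5 = 1·4 + 1; back-substituting gives 1 = 16·32 − 7·73, so 32⁻¹ ≡ 16 (mod 73).
For any y ∈ ℤ/73ℤ, x = 16(y − 33) mod 73 satisfies f(x) = 32·16(y − 33) + 33 ≡ y (since 32·16 ≡ 1 mod 73). So every y has a preimage.
Hence f is surjective.
Since f is surjective, we compute f⁻¹(29): solve 32x + 33 ≡ 29 (mod 73), i.e. 32x ≡ 69 (mod 73).
Multiplying by 32⁻¹ = 16 gives x ≡ 16·69 = 1104 = 15·73 + 9 ≡ 9 (mod 73).
Check: f(9) = 32·9 + 33 = 321 = 4·73 + 29 ≡ 29 (mod 73).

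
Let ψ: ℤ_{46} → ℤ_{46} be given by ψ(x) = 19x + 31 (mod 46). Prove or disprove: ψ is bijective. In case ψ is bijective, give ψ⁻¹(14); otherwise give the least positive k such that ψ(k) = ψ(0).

33

Recall that injectivity means: for all x_1, x_2 in the domain, ψ(x_1) = ψ(x_2) implies x_1 = x_2.
If ψ(x_1) = ψ(x_2), then 19x_1 ≡ 19x_2 (mod 46). Because gcd(19, 46) = 1, we may cancel 19 to get x_1 ≡ x_2 (mod 46).
We now compute 19⁻¹ mod 46 explicitly. Euclid's algorithm: 46 = 2·19 + 8, 19 = 2·8 + 3, 8 = 2·3 + 2, 3 = 1·2 + 1; back-substituting gives 1 = 17·19 − 7·46, so 19⁻¹ ≡ 17 (mod 46).
Then y ↦ 17(y − 31) is a two-sided inverse to ψ, so every y ∈ ℤ_{46} has a preimage.
Thus ψ is bijective.
Since ψ is bijective, we compute ψ⁻¹(14): solve 19x + 31 ≡ 14 (mod 46), i.e. 19x ≡ 29 (mod 46).
Multiplying by 19⁻¹ = 17 gives x ≡ 17·29 = 493 = 10·46 + 33 ≡ 33 (mod 46).
Check: ψ(33) = 19·33 + 31 = 658 = 14·46 + 14 ≡ 14 (mod 46).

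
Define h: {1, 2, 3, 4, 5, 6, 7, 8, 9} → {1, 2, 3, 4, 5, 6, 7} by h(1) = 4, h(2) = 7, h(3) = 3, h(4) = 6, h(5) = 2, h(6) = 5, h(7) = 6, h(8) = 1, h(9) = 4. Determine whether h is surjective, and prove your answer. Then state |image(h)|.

Every element of the codomain has a preimage: 1 = h(8), 2 = h(5), 3 = h(3), 4 = h(1), 5 = h(6), 6 = h(4), 7 = h(2).
Thus h is surjective.
The image of h is {1, 2, 3, 4, 5, 6, 7}, which has 7 elements.

7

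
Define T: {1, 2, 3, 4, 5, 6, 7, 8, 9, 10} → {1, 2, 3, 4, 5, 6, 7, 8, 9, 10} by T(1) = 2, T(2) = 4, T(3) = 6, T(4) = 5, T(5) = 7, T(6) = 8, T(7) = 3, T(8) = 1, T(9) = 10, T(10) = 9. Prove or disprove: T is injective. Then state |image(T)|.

10

The values T(1), …, T(10) are 2, 4, 6, 5, 7, 8, 3, 1, 10, 9 — all distinct.
So T(s) = T(t) only when s = t, and T is injective.
The image of T is {1, 2, 3, 4, 5, 6, 7, 8, 9, 10}, which has 10 elements.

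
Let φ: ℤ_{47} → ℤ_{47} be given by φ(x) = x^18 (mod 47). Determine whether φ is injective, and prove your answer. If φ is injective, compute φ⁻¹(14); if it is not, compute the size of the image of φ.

φ(23): Repeated squaring mod 47: 23^1 ≡ 23, 23^2 ≡ 23² = 529 ≡ 12, 23^4 ≡ 12² = 144 ≡ 3, 23^8 ≡ 3² = 9, 23^16 ≡ 9² = 81 ≡ 34. Since 18 = 16 + 2, 23^18 ≡ 34·12: 34·12 = 408 ≡ 32. So 23^18 ≡ 32 (mod 47).
φ(24): Repeated squaring mod 47: 24^1 ≡ 24, 24^2 ≡ 24² = 576 ≡ 12, 24^4 ≡ 12² = 144 ≡ 3, 24^8 ≡ 3² = 9, 24^16 ≡ 9² = 81 ≡ 34. Since 18 = 16 + 2, 24^18 ≡ 34·12: 34·12 = 408 ≡ 32. So 24^18 ≡ 32 (mod 47).
So φ(23) = φ(24) = 32 while 23 ≠ 24, hence φ is not injective.
Since φ is not injective, we determine |image(φ)|. Computing x^18 mod 47 for each x (by repeated squaring, reducing mod 47 at every step), the values φ(0), φ(1), …, φ(46) are: 0, 1, 25, 6, 14, 2, 9, 42, 21, 36, 3, 34, 37, 27, 16, 12, 8, 18, 7, 24, 28, 17, 4, 32, 32, 4, 17, 28, 24, 7, 18, 8, 12, 16, 27, 37, 34, 3, 36, 21, 42, 9, 2, 14, 6, 25, 1.
The distinct values are {0, 1, 2, 3, 4, 6, 7, 8, 9, 12, 14, 16, 17, 18, 21, 24, 25, 27, 28, 32, 34, 36, 37, 42}; there are 24 of them.

24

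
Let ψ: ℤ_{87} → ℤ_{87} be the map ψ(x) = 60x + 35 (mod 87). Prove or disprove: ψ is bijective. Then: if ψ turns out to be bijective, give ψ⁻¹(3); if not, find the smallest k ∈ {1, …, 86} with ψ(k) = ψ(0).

29

Recall that injectivity means: for all u, v in the domain, ψ(u) = ψ(v) implies u = v.
We have gcd(60, 87) = 3 > 1. Taking u = 0 and v = 29: ψ(0) = 35 and ψ(29) = 60·29 + 35 = 1775 ≡ 35 (mod 87).
So ψ(0) = ψ(29) while 0 ≠ 29, so ψ is not injective, hence not bijective.
Since ψ is not bijective, we find the least positive k with ψ(k) = ψ(0): this means 60k ≡ 0 (mod 87), i.e. 87 ∣ 60k. Since gcd(60, 87) = 3, dividing through by 3 this holds exactly when 29 ∣ 20k, and as gcd(20, 29) = 1, exactly when 29 ∣ k.
The smallest positive such k is 29.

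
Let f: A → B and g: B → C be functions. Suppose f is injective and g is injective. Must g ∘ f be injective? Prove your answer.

injective

Suppose (g ∘ f)(a) = (g ∘ f)(b), i.e. g(f(a)) = g(f(b)).
Since g is injective, f(a) = f(b). Since f is injective, a = b. Hence g ∘ f is injective.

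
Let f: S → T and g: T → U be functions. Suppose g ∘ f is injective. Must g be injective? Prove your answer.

No. Take S = {1}, T = {1, 2}, U = {1, 2}, f(a) = a for each a ∈ S, and g(b) = 1 if b ∈ {1, 2} else g(b) = b.
Then g ∘ f = f is injective (S ⊂ T and f is the inclusion), but g(1) = g(2) = 1 with 1 ≠ 2, so g is not injective.

not injective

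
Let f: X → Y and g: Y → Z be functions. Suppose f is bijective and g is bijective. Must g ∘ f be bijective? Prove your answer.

Injectivity: if g(f(s)) = g(f(t)) then f(s) = f(t) (g injective) so s = t (f injective).
Surjectivity: for c ∈ Z pick b with g(b) = c, then a with f(a) = b; then (g ∘ f)(a) = c.
Therefore g ∘ f is bijective.

bijective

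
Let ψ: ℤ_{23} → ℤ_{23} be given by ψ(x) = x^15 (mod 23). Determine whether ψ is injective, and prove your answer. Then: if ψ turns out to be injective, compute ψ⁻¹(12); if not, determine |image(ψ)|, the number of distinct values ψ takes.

Since 23 is prime, the nonzero elements of ℤ_{23} form a cyclic group of order 22.
As gcd(15, 22) = 1, raising to the 15th power is a bijection on this group: if x_1^15 ≡ x_2^15 then (x_1x_2^{−1})^15 = 1, and the only element of order dividing gcd(15, 22) = 1 is 1, so x_1 = x_2.
With ψ(0) = 0 this makes ψ injective on all of ℤ_{23}, hence bijective (finite equal-size domain and codomain). In particular ψ is injective.
Since ψ is injective, we find the preimage of 12. The inverse of x ↦ x^15 on (ℤ_{23})^× is x ↦ x^3, because 15·3 = 45 = 2·22 + 1 ≡ 1 (mod 22) and x^{22} = 1 for x ≠ 0 (Fermat). So ψ⁻¹(12) = 12^3 mod 23.
Repeated squaring mod 23: 12^1 ≡ 12, 12^2 ≡ 12² = 144 ≡ 6. Since 3 = 2 + 1, 12^3 ≡ 6·12: 6·12 = 72 ≡ 3. So 12^3 ≡ 3 (mod 23).
Hence ψ⁻¹(12) = 3.

3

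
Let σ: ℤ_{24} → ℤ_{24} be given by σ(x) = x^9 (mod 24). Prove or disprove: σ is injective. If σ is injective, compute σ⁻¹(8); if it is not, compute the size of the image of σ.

σ(0) = 0^9 = 0.
σ(6): Repeated squaring mod 24: 6^1 ≡ 6, 6^2 ≡ 6² = 36 ≡ 12, 6^4 ≡ 12² = 144 ≡ 0, 6^8 ≡ 0² = 0. Since 9 = 8 + 1, 6^9 ≡ 0·6: 0·6 = 0. So 6^9 ≡ 0 (mod 24).
So σ(0) = σ(6) = 0 while 0 ≠ 6, therefore σ is not injective.
Since σ is not injective, we determine |image(σ)|. Computing x^9 mod 24 for each x (by repeated squaring, reducing mod 24 at every step), the values σ(0), σ(1), …, σ(23) are: 0, 1, 8, 3, 16, 5, 0, 7, 8, 9, 16, 11, 0, 13, 8, 15, 16, 17, 0, 19, 8, 21, 16, 23.
The distinct values are {0, 1, 3, 5, 7, 8, 9, 11, 13, 15, 16, 17, 19, 21, 23}; there are 15 of them.

15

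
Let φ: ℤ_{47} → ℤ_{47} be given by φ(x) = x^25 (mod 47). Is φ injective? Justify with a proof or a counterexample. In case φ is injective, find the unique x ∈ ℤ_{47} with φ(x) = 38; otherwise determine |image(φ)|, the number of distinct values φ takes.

44

Since 47 is prime, the nonzero elements of ℤ_{47} form a cyclic group of order 46.
As gcd(25, 46) = 1, raising to the 25th power is a bijection on this group: if x_1^25 ≡ x_2^25 then (x_1x_2^{−1})^25 = 1, and the only element of order dividing gcd(25, 46) = 1 is 1, so x_1 = x_2.
With φ(0) = 0 this makes φ injective on all of ℤ_{47}, hence bijective (finite equal-size domain and codomain). In particular φ is injective.
Since φ is injective, we find the preimage of 38. The inverse of x ↦ x^25 on (ℤ_{47})^× is x ↦ x^35, because 25·35 = 875 = 19·46 + 1 ≡ 1 (mod 46) and x^{46} = 1 for x ≠ 0 (Fermat). So φ⁻¹(38) = 38^35 mod 47.
Repeated squaring mod 47: 38^1 ≡ 38, 38^2 ≡ 38² = 1444 ≡ 34, 38^4 ≡ 34² = 1156 ≡ 28, 38^8 ≡ 28² = 784 ≡ 32, 38^16 ≡ 32² = 1024 ≡ 37, 38^32 ≡ 37² = 1369 ≡ 6. Since 35 = 32 + 2 + 1, 38^35 ≡ 6·34·38: 6·34 = 204 ≡ 16, then 16·38 = 608 ≡ 44. So 38^35 ≡ 44 (mod 47).
Hence φ⁻¹(38) = 44.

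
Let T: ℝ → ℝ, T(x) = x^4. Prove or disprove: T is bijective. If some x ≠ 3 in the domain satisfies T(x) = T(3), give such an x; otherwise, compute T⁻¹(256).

T(3) = 81 = (−3)^4 = T(−3) (since 4 is even), with 3 ≠ −3. So T is not injective, hence not bijective.
For the follow-up, such an x exists: taking x = −3 ∈ ℝ gives T(−3) = 81 = T(3) with −3 ≠ 3.

-3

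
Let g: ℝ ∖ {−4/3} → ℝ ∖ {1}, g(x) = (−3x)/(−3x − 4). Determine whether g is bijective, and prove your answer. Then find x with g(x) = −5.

-10/9

Suppose g(u) = g(v). Cross-multiplying: (−3u)(−3v − 4) = (−3v)(−3u − 4).
Expanding both sides and cancelling the symmetric terms leaves 12·(u − v) = 0. Since 12 ≠ 0, u = v. Thus g is injective.
For any y ≠ 1, solving y(−3x − 4) = −3x for x gives a well-defined x ≠ −4/3. So g is surjective.
So g is bijective.
Solving g(x) = −5: cross-multiplying gives −3x = −5(−3x − 4), which rearranges to −18x = 20, so x = −10/9.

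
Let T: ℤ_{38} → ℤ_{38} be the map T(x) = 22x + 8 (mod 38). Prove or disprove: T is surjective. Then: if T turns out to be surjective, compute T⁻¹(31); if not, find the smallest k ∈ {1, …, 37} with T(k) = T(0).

By definition, surjectivity means every element of the codomain has a preimage under T.
Since gcd(22, 38) = 2, we have 22x ≡ 0 (mod 2) for all x, so T(x) ≡ 0 (mod 2).
But 1 ≢ 0 (mod 2), so 1 ∈ ℤ_{38} has no preimage. So T is not surjective.
Since T is not surjective, we find the least positive k with T(k) = T(0): this means 22k ≡ 0 (mod 38), i.e. 38 ∣ 22k. Since gcd(22, 38) = 2, dividing through by 2 this holds exactly when 19 ∣ 11k, and as gcd(11, 19) = 1, exactly when 19 ∣ k.
The smallest positive such k is 19.

19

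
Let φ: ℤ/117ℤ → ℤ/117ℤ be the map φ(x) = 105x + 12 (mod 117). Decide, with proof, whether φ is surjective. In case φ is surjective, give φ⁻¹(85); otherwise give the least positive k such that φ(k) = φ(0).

39

Recall: surjectivity means every element of the codomain has a preimage under φ.
Since gcd(105, 117) = 3, we have 105x ≡ 0 (mod 3) for all x, so φ(x) ≡ 0 (mod 3).
But 1 ≢ 0 (mod 3), so 1 ∈ ℤ/117ℤ has no preimage. So φ is not surjective.
Since φ is not surjective, we find the least positive k with φ(k) = φ(0): this means 105k ≡ 0 (mod 117), i.e. 117 ∣ 105k. Since gcd(105, 117) = 3, dividing through by 3 this holds exactly when 39 ∣ 35k, and as gcd(35, 39) = 1, exactly when 39 ∣ k.
The smallest positive such k is 39.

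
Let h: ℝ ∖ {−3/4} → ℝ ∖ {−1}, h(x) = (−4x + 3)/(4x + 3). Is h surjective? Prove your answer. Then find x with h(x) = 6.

-15/28

For any y ≠ −1, solving y(4x + 3) = −4x + 3 for x gives a well-defined x ≠ −3/4. So h is surjective.
Solving h(x) = 6: cross-multiplying gives −4x + 3 = 6(4x + 3), which rearranges to −28x = 15, so x = −15/28.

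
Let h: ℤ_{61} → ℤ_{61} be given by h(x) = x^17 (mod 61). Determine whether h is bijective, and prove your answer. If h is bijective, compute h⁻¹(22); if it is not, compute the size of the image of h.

12

Since 61 is prime, the nonzero elements of ℤ_{61} form a cyclic group of order 60.
As gcd(17, 60) = 1, raising to the 17th power is a bijection on this group: if x_1^17 ≡ x_2^17 then (x_1x_2^{−1})^17 = 1, and the only element of order dividing gcd(17, 60) = 1 is 1, so x_1 = x_2.
With h(0) = 0 this makes h injective on all of ℤ_{61}, hence bijective (finite equal-size domain and codomain). In particular h is bijective.
Since h is bijective, we find the preimage of 22. The inverse of x ↦ x^17 on (ℤ_{61})^× is x ↦ x^53, because 17·53 = 901 = 15·60 + 1 ≡ 1 (mod 60) and x^{60} = 1 for x ≠ 0 (Fermat). So h⁻¹(22) = 22^53 mod 61.
Repeated squaring mod 61: 22^1 ≡ 22, 22^2 ≡ 22² = 484 ≡ 57, 22^4 ≡ 57² = 3249 ≡ 16, 22^8 ≡ 16² = 256 ≡ 12, 22^16 ≡ 12² = 144 ≡ 22, 22^32 ≡ 22² = 484 ≡ 57. Since 53 = 32 + 16 + 4 + 1, 22^53 ≡ 57·22·16·22: 57·22 = 1254 ≡ 34, then 34·16 = 544 ≡ 56, then 56·22 = 1232 ≡ 12. So 22^53 ≡ 12 (mod 61).
Hence h⁻¹(22) = 12.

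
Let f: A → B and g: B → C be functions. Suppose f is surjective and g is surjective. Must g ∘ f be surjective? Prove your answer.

surjective

Let c ∈ C. Since g is surjective, there is b ∈ B with g(b) = c. Since f is surjective, there is a ∈ A with f(a) = b.
Then (g ∘ f)(a) = g(b) = c. So g ∘ f is surjective.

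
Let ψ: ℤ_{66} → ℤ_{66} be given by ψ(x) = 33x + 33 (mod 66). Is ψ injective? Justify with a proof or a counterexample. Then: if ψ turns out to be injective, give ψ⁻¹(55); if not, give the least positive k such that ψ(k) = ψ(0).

We have gcd(33, 66) = 33 > 1. Taking a = 0 and b = 2: ψ(0) = 33 and ψ(2) = 33·2 + 33 = 99 ≡ 33 (mod 66).
So ψ(0) = ψ(2) while 0 ≠ 2, therefore ψ is not injective.
Since ψ is not injective, we find the least positive k with ψ(k) = ψ(0): this means 33k ≡ 0 (mod 66), i.e. 66 ∣ 33k. Since gcd(33, 66) = 33, dividing through by 33 this holds exactly when 2 ∣ k.
The smallest positive such k is 2.

2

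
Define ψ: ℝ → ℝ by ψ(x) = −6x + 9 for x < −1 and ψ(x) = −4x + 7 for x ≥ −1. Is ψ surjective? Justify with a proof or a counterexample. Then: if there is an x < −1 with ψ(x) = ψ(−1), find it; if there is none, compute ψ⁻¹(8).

-1/4

Both pieces are strictly decreasing (slopes −6 and −4), so each is injective on its own interval.
The left piece maps (−∞, −1) onto (15, ∞); the right piece maps [−1, ∞) onto (−∞, 11].
The union (15, ∞) ∪ (−∞, 11] omits the interval between 15 and 11; in particular 15 has no preimage. So ψ is not surjective.
Because the two images are disjoint, no x < −1 has ψ(x) = ψ(−1), so we compute ψ⁻¹(8): 8 lies in (−∞, 11], so solve −4x + 7 = 8: x = (8 − 7)/(−4) = −1/4.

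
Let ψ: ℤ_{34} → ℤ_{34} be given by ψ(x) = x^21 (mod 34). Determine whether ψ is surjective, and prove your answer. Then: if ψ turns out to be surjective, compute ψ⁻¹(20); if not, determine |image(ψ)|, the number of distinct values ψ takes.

12

Computing x^21 mod 34 for each x (by repeated squaring, reducing mod 34 at every step), the values ψ(0), ψ(1), …, ψ(33) are: 0, 1, 32, 5, 4, 31, 24, 11, 26, 25, 6, 27, 20, 13, 12, 19, 16, 17, 18, 15, 22, 21, 14, 7, 28, 9, 8, 23, 10, 3, 30, 29, 2, 33.
Every element of ℤ_{34} appears exactly once in this list, so ψ is a bijection, and in particular surjective.
Since ψ is surjective, we read off the preimage of 20 from the same table: ψ(12) = 20, so ψ⁻¹(20) = 12.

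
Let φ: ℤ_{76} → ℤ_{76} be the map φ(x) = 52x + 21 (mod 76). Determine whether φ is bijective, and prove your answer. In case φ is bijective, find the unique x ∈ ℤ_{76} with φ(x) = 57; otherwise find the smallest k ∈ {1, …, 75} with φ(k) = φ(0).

Recall: φ is injective when φ(a) = φ(b) forces a = b.
We have gcd(52, 76) = 4 > 1. Taking a = 0 and b = 19: φ(0) = 21 and φ(19) = 52·19 + 21 = 1009 ≡ 21 (mod 76).
So φ(0) = φ(19) while 0 ≠ 19, thus φ is not injective, hence not bijective.
Since φ is not bijective, we find the least positive k with φ(k) = φ(0): this means 52k ≡ 0 (mod 76), i.e. 76 ∣ 52k. Since gcd(52, 76) = 4, dividing through by 4 this holds exactly when 19 ∣ 13k, and as gcd(13, 19) = 1, exactly when 19 ∣ k.
The smallest positive such k is 19.

19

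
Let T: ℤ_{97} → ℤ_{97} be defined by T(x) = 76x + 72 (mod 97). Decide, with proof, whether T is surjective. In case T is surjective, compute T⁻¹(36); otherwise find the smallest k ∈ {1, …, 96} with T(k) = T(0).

By definition, surjectivity means every element of the codomain has a preimage under T.
Since gcd(76, 97) = 1, 76 is invertible modulo 97. Euclid's algorithm: 97 = 1·76 + 21, 76 = 3·21 + 13, 21 = 1·13 + 8, 13 = 1·8 + 5, 8 = 1·5 + 3, 5 = 1·3 + 2, 3 = 1·2 + 1; back-substituting gives 1 = 60·76 − 47·97, so 76⁻¹ ≡ 60 (mod 97).
For any y ∈ ℤ_{97}, x = 60(y − 72) mod 97 satisfies T(x) = 76·60(y − 72) + 72 ≡ y (since 76·60 ≡ 1 mod 97). So every y has a preimage.
So T is surjective.
Since T is surjective, we compute T⁻¹(36): solve 76x + 72 ≡ 36 (mod 97), i.e. 76x ≡ 61 (mod 97).
Multiplying by 76⁻¹ = 60 gives x ≡ 60·61 = 3660 = 37·97 + 71 ≡ 71 (mod 97).
Check: T(71) = 76·71 + 72 = 5468 = 56·97 + 36 ≡ 36 (mod 97).

71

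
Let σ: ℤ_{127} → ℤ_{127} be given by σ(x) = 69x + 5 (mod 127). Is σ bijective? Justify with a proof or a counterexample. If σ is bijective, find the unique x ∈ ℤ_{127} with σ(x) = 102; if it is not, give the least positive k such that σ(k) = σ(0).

Recall that σ is injective if σ(s) = σ(t) implies s = t.
Suppose σ(s) = σ(t) in ℤ_{127}. Then 69s + 5 ≡ 69t + 5 (mod 127), therefore 69(s − t) ≡ 0 (mod 127).
Since gcd(69, 127) = 1, 69 is invertible modulo 127, so s − t ≡ 0 (mod 127), i.e. s = t.
We now compute 69⁻¹ mod 127 explicitly. Euclid's algorithm: 127 = 1·69 + 58, 69 = 1·58 + 11, 58 = 5·11 + 3, 11 = 3·3 + 2, 3 = 1·2 + 1; back-substituting gives 1 = 81·69 − 44·127, so 69⁻¹ ≡ 81 (mod 127).
For any y ∈ ℤ_{127}, x = 81(y − 5) mod 127 satisfies σ(x) = 69·81(y − 5) + 5 ≡ y (since 69·81 ≡ 1 mod 127). So every y has a preimage.
Hence σ is bijective.
Since σ is bijective, we compute σ⁻¹(102): solve 69x + 5 ≡ 102 (mod 127), i.e. 69x ≡ 97 (mod 127).
Multiplying by 69⁻¹ = 81 gives x ≡ 81·97 = 7857 = 61·127 + 110 ≡ 110 (mod 127).
Check: σ(110) = 69·110 + 5 = 7595 = 59·127 + 102 ≡ 102 (mod 127).

110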